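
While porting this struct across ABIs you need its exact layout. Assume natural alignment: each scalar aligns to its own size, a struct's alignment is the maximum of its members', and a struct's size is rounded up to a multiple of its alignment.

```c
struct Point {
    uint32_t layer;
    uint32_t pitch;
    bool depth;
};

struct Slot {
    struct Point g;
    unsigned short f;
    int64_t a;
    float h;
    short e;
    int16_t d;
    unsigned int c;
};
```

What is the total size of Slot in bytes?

40

Point: layer at 0 (size 4, align 4) → ends 4; pitch at 4 (size 4, align 4) → ends 8; depth at 8 (size 1, align 1) → ends 9; tail pad 3 to reach multiple of 4; total 12 bytes, alignment 4
g at 0 (size 12, align 4) → ends 12
f at 12 (size 2, align 2) → ends 14
pad 2 to align 8 for a
a at 16 (size 8, align 8) → ends 24
h at 24 (size 4, align 4) → ends 28
e at 28 (size 2, align 2) → ends 30
d at 30 (size 2, align 2) → ends 32
c at 32 (size 4, align 4) → ends 36
tail pad 4 to reach multiple of 8
total 40 bytes, alignment 8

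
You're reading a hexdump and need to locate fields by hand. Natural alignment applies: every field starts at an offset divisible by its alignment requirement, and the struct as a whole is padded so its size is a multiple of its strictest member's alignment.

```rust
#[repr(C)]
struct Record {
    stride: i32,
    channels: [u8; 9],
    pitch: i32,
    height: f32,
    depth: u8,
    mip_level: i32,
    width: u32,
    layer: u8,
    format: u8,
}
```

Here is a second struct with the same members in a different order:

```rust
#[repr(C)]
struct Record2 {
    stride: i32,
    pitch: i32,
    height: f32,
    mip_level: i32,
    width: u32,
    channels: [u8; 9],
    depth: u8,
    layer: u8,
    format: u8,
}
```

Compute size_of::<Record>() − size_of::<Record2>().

8

0..4  stride  (4B, 4-aligned)
4..13  channels  (9B, 1-aligned)
13..16  -- padding (3B)
16..20  pitch  (4B, 4-aligned)
20..24  height  (4B, 4-aligned)
24..25  depth  (1B, 1-aligned)
25..28  -- padding (3B)
28..32  mip_level  (4B, 4-aligned)
32..36  width  (4B, 4-aligned)
36..37  layer  (1B, 1-aligned)
37..38  format  (1B, 1-aligned)
38..40  -- tail padding (2B)
sizeof = 40, alignof = 4
— Record2 —
0..4  stride  (4B, 4-aligned)
4..8  pitch  (4B, 4-aligned)
8..12  height  (4B, 4-aligned)
12..16  mip_level  (4B, 4-aligned)
16..20  width  (4B, 4-aligned)
20..29  channels  (9B, 1-aligned)
29..30  depth  (1B, 1-aligned)
30..31  layer  (1B, 1-aligned)
31..32  format  (1B, 1-aligned)
sizeof = 32, alignof = 4
40 − 32 = 8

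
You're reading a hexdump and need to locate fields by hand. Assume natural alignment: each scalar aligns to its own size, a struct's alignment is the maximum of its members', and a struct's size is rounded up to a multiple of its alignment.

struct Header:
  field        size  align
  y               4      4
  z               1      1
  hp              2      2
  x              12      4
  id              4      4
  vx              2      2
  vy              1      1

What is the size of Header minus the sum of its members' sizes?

0..4  y  (4B, 4-aligned)
4..5  z  (1B, 1-aligned)
5..6  -- padding (1B)
6..8  hp  (2B, 2-aligned)
8..20  x  (12B, 4-aligned)
20..24  id  (4B, 4-aligned)
24..26  vx  (2B, 2-aligned)
26..27  vy  (1B, 1-aligned)
27..28  -- tail padding (1B)
sizeof = 28, alignof = 4
data bytes 26, size 28 → padding 2

2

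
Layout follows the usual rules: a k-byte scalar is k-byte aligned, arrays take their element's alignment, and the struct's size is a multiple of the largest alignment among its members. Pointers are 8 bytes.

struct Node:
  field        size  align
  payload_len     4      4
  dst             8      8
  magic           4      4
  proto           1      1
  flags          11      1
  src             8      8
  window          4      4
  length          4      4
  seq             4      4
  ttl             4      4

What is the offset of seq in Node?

0..4  payload_len  (4B, 4-aligned)
4..8  -- padding (4B)
8..16  dst  (8B, 8-aligned)
16..20  magic  (4B, 4-aligned)
20..21  proto  (1B, 1-aligned)
21..32  flags  (11B, 1-aligned)
32..40  src  (8B, 8-aligned)
40..44  window  (4B, 4-aligned)
44..48  length  (4B, 4-aligned)
48..52  seq  (4B, 4-aligned)

48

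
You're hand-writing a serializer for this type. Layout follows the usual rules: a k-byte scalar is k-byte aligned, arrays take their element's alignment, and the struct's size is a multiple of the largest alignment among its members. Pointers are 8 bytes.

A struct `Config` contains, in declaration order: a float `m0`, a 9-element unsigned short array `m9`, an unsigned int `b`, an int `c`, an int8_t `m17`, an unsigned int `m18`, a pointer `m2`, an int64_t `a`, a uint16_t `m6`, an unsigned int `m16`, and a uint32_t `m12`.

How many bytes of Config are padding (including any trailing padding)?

m0 at 0 (size 4, align 4) → ends 4
m9 at 4 (size 18, align 2) → ends 22
pad 2 to align 4 for b
b at 24 (size 4, align 4) → ends 28
c at 28 (size 4, align 4) → ends 32
m17 at 32 (size 1, align 1) → ends 33
pad 3 to align 4 for m18
m18 at 36 (size 4, align 4) → ends 40
m2 at 40 (size 8, align 8) → ends 48
a at 48 (size 8, align 8) → ends 56
m6 at 56 (size 2, align 2) → ends 58
pad 2 to align 4 for m16
m16 at 60 (size 4, align 4) → ends 64
m12 at 64 (size 4, align 4) → ends 68
tail pad 4 to reach multiple of 8
total 72 bytes, alignment 8
data bytes 61, size 72 → padding 11

11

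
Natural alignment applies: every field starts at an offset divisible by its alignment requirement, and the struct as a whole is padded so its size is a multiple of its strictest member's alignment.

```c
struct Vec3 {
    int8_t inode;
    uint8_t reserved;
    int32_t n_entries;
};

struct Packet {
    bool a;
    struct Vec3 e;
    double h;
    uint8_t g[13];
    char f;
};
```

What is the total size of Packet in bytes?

Vec3: inode at 0 (size 1, align 1) → ends 1; reserved at 1 (size 1, align 1) → ends 2; pad 2 to align 4 for n_entries; n_entries at 4 (size 4, align 4) → ends 8; total 8 bytes, alignment 4
a at 0 (size 1, align 1) → ends 1
pad 3 to align 4 for e
e at 4 (size 8, align 4) → ends 12
pad 4 to align 8 for h
h at 16 (size 8, align 8) → ends 24
g at 24 (size 13, align 1) → ends 37
f at 37 (size 1, align 1) → ends 38
tail pad 2 to reach multiple of 8
total 40 bytes, alignment 8

40 bytes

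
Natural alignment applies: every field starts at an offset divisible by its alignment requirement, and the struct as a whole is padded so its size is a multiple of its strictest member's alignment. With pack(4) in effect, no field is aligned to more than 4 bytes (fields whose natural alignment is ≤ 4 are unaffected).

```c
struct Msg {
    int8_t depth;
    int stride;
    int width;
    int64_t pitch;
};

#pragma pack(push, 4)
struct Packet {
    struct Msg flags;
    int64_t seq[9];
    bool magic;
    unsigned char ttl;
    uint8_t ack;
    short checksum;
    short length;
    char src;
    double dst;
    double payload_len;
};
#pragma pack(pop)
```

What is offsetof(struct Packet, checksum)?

Msg: depth at 0 (size 1, align 1) → ends 1; pad 3 to align 4 for stride; stride at 4 (size 4, align 4) → ends 8; width at 8 (size 4, align 4) → ends 12; pad 4 to align 8 for pitch; pitch at 16 (size 8, align 8) → ends 24; total 24 bytes, alignment 8
flags at 0 (size 24, align 4) → ends 24
seq at 24 (size 72, align 4) → ends 96
magic at 96 (size 1, align 1) → ends 97
ttl at 97 (size 1, align 1) → ends 98
ack at 98 (size 1, align 1) → ends 99
pad 1 to align 2 for checksum
checksum at 100 (size 2, align 2) → ends 102

100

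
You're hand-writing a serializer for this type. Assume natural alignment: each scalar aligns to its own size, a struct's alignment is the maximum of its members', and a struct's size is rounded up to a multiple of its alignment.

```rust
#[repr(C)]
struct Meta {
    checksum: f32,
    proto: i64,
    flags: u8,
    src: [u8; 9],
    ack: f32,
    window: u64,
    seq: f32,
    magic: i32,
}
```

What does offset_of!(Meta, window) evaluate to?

32

@0: checksum [4B, align 4] → 4
+4 pad (align 8)
@8: proto [8B, align 8] → 16
@16: flags [1B, align 1] → 17
@17: src [9B, align 1] → 26
+2 pad (align 4)
@28: ack [4B, align 4] → 32
@32: window [8B, align 8] → 40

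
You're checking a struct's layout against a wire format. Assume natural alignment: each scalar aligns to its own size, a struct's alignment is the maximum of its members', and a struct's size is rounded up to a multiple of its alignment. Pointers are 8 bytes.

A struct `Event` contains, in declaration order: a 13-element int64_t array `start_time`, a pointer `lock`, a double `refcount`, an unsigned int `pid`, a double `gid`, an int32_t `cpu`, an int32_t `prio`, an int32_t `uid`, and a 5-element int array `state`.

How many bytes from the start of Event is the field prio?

start_time at 0 (size 104, align 8) → ends 104
lock at 104 (size 8, align 8) → ends 112
refcount at 112 (size 8, align 8) → ends 120
pid at 120 (size 4, align 4) → ends 124
pad 4 to align 8 for gid
gid at 128 (size 8, align 8) → ends 136
cpu at 136 (size 4, align 4) → ends 140
prio at 140 (size 4, align 4) → ends 144

140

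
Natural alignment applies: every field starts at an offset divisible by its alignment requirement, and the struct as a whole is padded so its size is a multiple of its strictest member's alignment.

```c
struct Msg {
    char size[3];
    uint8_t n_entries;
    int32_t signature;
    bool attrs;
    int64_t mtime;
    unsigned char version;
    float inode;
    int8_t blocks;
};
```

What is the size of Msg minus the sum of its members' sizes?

17

0..3  size  (3B, 1-aligned)
3..4  n_entries  (1B, 1-aligned)
4..8  signature  (4B, 4-aligned)
8..9  attrs  (1B, 1-aligned)
9..16  -- padding (7B)
16..24  mtime  (8B, 8-aligned)
24..25  version  (1B, 1-aligned)
25..28  -- padding (3B)
28..32  inode  (4B, 4-aligned)
32..33  blocks  (1B, 1-aligned)
33..40  -- tail padding (7B)
sizeof = 40, alignof = 8
data bytes 23, size 40 → padding 17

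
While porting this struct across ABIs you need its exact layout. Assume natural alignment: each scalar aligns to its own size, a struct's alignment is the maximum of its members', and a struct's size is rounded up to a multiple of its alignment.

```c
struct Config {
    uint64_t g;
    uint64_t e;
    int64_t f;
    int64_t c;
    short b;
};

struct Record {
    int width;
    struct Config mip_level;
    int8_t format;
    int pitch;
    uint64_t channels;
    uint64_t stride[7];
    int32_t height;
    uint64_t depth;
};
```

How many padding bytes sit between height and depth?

Config: g at 0 (size 8, align 8) → ends 8; e at 8 (size 8, align 8) → ends 16; f at 16 (size 8, align 8) → ends 24; c at 24 (size 8, align 8) → ends 32; b at 32 (size 2, align 2) → ends 34; tail pad 6 to reach multiple of 8; total 40 bytes, alignment 8
width at 0 (size 4, align 4) → ends 4
pad 4 to align 8 for mip_level
mip_level at 8 (size 40, align 8) → ends 48
format at 48 (size 1, align 1) → ends 49
pad 3 to align 4 for pitch
pitch at 52 (size 4, align 4) → ends 56
channels at 56 (size 8, align 8) → ends 64
stride at 64 (size 56, align 8) → ends 120
height at 120 (size 4, align 4) → ends 124
pad 4 to align 8 for depth
depth at 128 (size 8, align 8) → ends 136

4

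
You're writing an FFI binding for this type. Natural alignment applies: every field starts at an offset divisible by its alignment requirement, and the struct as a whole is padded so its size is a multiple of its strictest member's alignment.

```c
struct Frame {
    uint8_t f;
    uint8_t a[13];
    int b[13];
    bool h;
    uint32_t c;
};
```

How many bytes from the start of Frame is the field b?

16

0..1  f  (1B, 1-aligned)
1..14  a  (13B, 1-aligned)
14..16  -- padding (2B)
16..68  b  (52B, 4-aligned)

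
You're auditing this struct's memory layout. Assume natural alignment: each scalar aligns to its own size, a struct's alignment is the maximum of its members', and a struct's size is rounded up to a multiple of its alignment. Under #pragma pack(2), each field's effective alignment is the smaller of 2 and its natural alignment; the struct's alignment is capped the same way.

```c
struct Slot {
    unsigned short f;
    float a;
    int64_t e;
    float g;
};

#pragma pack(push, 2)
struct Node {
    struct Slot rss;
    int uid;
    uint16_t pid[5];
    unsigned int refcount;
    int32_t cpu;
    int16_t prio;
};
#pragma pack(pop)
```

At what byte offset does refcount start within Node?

38

Slot: 0..2  f  (2B, 2-aligned); 2..4  -- padding (2B); 4..8  a  (4B, 4-aligned); 8..16  e  (8B, 8-aligned); 16..20  g  (4B, 4-aligned); 20..24  -- tail padding (4B); sizeof = 24, alignof = 8
0..24  rss  (24B, 2-aligned)
24..28  uid  (4B, 2-aligned)
28..38  pid  (10B, 2-aligned)
38..42  refcount  (4B, 2-aligned)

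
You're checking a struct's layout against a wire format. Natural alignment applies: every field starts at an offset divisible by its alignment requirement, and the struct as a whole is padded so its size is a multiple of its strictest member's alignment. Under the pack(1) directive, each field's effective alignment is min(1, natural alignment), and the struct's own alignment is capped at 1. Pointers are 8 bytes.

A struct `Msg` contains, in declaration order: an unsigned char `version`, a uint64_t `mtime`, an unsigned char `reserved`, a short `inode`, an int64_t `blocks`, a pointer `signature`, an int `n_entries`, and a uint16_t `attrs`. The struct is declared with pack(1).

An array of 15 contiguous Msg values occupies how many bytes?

510

@0: version [1B, align 1] → 1
@1: mtime [8B, align 1] → 9
@9: reserved [1B, align 1] → 10
@10: inode [2B, align 1] → 12
@12: blocks [8B, align 1] → 20
@20: signature [8B, align 1] → 28
@28: n_entries [4B, align 1] → 32
@32: attrs [2B, align 1] → 34
size 34, align 1
array of 15: 15 × 34 = 510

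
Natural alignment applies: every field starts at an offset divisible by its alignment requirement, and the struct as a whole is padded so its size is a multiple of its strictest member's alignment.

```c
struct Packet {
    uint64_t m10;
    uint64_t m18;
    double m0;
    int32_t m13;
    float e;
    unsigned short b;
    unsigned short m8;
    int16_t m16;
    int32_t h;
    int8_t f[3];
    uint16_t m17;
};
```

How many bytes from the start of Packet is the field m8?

34

m10 at 0 (size 8, align 8) → ends 8
m18 at 8 (size 8, align 8) → ends 16
m0 at 16 (size 8, align 8) → ends 24
m13 at 24 (size 4, align 4) → ends 28
e at 28 (size 4, align 4) → ends 32
b at 32 (size 2, align 2) → ends 34
m8 at 34 (size 2, align 2) → ends 36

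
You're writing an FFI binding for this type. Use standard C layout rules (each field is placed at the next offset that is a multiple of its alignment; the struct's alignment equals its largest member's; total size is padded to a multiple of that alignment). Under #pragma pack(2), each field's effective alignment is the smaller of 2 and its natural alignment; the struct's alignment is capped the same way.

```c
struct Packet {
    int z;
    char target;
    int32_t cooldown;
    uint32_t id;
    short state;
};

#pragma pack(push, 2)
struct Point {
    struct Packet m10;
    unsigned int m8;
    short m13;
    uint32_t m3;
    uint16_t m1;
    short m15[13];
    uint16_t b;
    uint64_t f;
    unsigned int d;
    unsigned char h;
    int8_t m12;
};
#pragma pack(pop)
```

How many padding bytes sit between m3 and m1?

Packet: @0: z [4B, align 4] → 4; @4: target [1B, align 1] → 5; +3 pad (align 4); @8: cooldown [4B, align 4] → 12; @12: id [4B, align 4] → 16; @16: state [2B, align 2] → 18; +2 tail pad (align 4); size 20, align 4
@0: m10 [20B, align 2] → 20
@20: m8 [4B, align 2] → 24
@24: m13 [2B, align 2] → 26
@26: m3 [4B, align 2] → 30
@30: m1 [2B, align 2] → 32

0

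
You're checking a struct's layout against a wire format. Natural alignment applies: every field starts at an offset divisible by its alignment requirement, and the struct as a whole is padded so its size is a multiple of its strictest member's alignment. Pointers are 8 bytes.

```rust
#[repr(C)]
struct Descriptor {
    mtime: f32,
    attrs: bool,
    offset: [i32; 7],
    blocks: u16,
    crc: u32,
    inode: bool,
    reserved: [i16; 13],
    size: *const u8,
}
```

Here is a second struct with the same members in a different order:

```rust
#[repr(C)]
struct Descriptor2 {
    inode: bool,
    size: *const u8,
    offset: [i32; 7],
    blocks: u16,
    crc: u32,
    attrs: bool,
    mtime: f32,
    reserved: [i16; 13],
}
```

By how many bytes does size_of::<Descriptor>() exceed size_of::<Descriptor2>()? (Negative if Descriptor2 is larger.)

-8

mtime at 0 (size 4, align 4) → ends 4
attrs at 4 (size 1, align 1) → ends 5
pad 3 to align 4 for offset
offset at 8 (size 28, align 4) → ends 36
blocks at 36 (size 2, align 2) → ends 38
pad 2 to align 4 for crc
crc at 40 (size 4, align 4) → ends 44
inode at 44 (size 1, align 1) → ends 45
pad 1 to align 2 for reserved
reserved at 46 (size 26, align 2) → ends 72
size at 72 (size 8, align 8) → ends 80
total 80 bytes, alignment 8
— Descriptor2 —
inode at 0 (size 1, align 1) → ends 1
pad 7 to align 8 for size
size at 8 (size 8, align 8) → ends 16
offset at 16 (size 28, align 4) → ends 44
blocks at 44 (size 2, align 2) → ends 46
pad 2 to align 4 for crc
crc at 48 (size 4, align 4) → ends 52
attrs at 52 (size 1, align 1) → ends 53
pad 3 to align 4 for mtime
mtime at 56 (size 4, align 4) → ends 60
reserved at 60 (size 26, align 2) → ends 86
tail pad 2 to reach multiple of 8
total 88 bytes, alignment 8
80 − 88 = -8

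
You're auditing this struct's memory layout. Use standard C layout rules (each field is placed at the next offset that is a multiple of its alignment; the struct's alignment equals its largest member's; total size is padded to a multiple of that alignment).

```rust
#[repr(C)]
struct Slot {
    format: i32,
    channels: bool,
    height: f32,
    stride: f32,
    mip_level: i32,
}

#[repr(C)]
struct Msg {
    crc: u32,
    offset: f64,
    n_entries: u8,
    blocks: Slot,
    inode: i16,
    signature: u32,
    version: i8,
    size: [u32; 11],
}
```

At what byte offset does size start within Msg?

52

Slot: 0..4  format  (4B, 4-aligned); 4..5  channels  (1B, 1-aligned); 5..8  -- padding (3B); 8..12  height  (4B, 4-aligned); 12..16  stride  (4B, 4-aligned); 16..20  mip_level  (4B, 4-aligned); sizeof = 20, alignof = 4
0..4  crc  (4B, 4-aligned)
4..8  -- padding (4B)
8..16  offset  (8B, 8-aligned)
16..17  n_entries  (1B, 1-aligned)
17..20  -- padding (3B)
20..40  blocks  (20B, 4-aligned)
40..42  inode  (2B, 2-aligned)
42..44  -- padding (2B)
44..48  signature  (4B, 4-aligned)
48..49  version  (1B, 1-aligned)
49..52  -- padding (3B)
52..96  size  (44B, 4-aligned)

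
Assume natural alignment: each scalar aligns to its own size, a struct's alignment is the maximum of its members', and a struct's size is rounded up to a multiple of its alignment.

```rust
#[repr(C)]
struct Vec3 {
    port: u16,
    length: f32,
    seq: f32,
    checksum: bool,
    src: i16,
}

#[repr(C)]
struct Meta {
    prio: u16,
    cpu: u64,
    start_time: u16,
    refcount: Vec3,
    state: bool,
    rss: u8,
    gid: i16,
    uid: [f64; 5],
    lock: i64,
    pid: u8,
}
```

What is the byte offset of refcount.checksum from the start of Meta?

Vec3: port at 0 (size 2, align 2) → ends 2; pad 2 to align 4 for length; length at 4 (size 4, align 4) → ends 8; seq at 8 (size 4, align 4) → ends 12; checksum at 12 (size 1, align 1) → ends 13; pad 1 to align 2 for src; src at 14 (size 2, align 2) → ends 16; total 16 bytes, alignment 4
prio at 0 (size 2, align 2) → ends 2
pad 6 to align 8 for cpu
cpu at 8 (size 8, align 8) → ends 16
start_time at 16 (size 2, align 2) → ends 18
pad 2 to align 4 for refcount
refcount at 20 (size 16, align 4) → ends 36
within Vec3: checksum at 12
20 + 12 = 32

32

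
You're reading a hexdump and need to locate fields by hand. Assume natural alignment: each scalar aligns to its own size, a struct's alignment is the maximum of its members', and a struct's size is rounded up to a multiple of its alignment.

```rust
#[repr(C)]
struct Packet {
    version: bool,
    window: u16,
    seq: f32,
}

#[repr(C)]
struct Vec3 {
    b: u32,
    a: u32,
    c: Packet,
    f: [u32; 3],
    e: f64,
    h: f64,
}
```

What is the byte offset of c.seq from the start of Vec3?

Packet: version at 0 (size 1, align 1) → ends 1; pad 1 to align 2 for window; window at 2 (size 2, align 2) → ends 4; seq at 4 (size 4, align 4) → ends 8; total 8 bytes, alignment 4
b at 0 (size 4, align 4) → ends 4
a at 4 (size 4, align 4) → ends 8
c at 8 (size 8, align 4) → ends 16
within Packet: seq at 4
8 + 4 = 12

12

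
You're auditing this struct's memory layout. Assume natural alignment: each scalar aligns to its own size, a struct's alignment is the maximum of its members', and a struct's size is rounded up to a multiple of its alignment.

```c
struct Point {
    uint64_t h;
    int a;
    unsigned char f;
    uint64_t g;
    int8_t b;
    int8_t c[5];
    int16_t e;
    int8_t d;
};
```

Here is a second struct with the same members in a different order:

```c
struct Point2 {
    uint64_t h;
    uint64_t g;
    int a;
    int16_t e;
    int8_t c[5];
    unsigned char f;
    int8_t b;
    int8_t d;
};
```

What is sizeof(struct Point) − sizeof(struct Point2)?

h at 0 (size 8, align 8) → ends 8
a at 8 (size 4, align 4) → ends 12
f at 12 (size 1, align 1) → ends 13
pad 3 to align 8 for g
g at 16 (size 8, align 8) → ends 24
b at 24 (size 1, align 1) → ends 25
c at 25 (size 5, align 1) → ends 30
e at 30 (size 2, align 2) → ends 32
d at 32 (size 1, align 1) → ends 33
tail pad 7 to reach multiple of 8
total 40 bytes, alignment 8
— Point2 —
h at 0 (size 8, align 8) → ends 8
g at 8 (size 8, align 8) → ends 16
a at 16 (size 4, align 4) → ends 20
e at 20 (size 2, align 2) → ends 22
c at 22 (size 5, align 1) → ends 27
f at 27 (size 1, align 1) → ends 28
b at 28 (size 1, align 1) → ends 29
d at 29 (size 1, align 1) → ends 30
tail pad 2 to reach multiple of 8
total 32 bytes, alignment 8
40 − 32 = 8

8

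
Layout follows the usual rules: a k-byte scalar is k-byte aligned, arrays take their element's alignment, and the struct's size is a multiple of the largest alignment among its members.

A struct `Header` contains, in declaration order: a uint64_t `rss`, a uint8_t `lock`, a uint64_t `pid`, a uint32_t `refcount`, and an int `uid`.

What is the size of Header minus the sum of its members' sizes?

7

@0: rss [8B, align 8] → 8
@8: lock [1B, align 1] → 9
+7 pad (align 8)
@16: pid [8B, align 8] → 24
@24: refcount [4B, align 4] → 28
@28: uid [4B, align 4] → 32
size 32, align 8
data bytes 25, size 32 → padding 7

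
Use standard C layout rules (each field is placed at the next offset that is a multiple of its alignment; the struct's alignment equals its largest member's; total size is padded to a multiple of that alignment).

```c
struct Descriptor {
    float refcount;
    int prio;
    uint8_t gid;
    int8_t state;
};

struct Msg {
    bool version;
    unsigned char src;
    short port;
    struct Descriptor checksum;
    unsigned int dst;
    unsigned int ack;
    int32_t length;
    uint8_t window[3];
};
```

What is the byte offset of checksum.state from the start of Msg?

Descriptor: 0..4  refcount  (4B, 4-aligned); 4..8  prio  (4B, 4-aligned); 8..9  gid  (1B, 1-aligned); 9..10  state  (1B, 1-aligned); 10..12  -- tail padding (2B); sizeof = 12, alignof = 4
0..1  version  (1B, 1-aligned)
1..2  src  (1B, 1-aligned)
2..4  port  (2B, 2-aligned)
4..16  checksum  (12B, 4-aligned)
within Descriptor: state at 9
4 + 9 = 13

13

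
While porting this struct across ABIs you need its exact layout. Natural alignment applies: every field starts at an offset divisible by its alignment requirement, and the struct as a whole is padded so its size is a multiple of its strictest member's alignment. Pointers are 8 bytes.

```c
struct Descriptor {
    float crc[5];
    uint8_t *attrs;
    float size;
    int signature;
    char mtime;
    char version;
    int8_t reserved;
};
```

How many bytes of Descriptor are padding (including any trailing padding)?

0..20  crc  (20B, 4-aligned)
20..24  -- padding (4B)
24..32  attrs  (8B, 8-aligned)
32..36  size  (4B, 4-aligned)
36..40  signature  (4B, 4-aligned)
40..41  mtime  (1B, 1-aligned)
41..42  version  (1B, 1-aligned)
42..43  reserved  (1B, 1-aligned)
43..48  -- tail padding (5B)
sizeof = 48, alignof = 8
data bytes 39, size 48 → padding 9

9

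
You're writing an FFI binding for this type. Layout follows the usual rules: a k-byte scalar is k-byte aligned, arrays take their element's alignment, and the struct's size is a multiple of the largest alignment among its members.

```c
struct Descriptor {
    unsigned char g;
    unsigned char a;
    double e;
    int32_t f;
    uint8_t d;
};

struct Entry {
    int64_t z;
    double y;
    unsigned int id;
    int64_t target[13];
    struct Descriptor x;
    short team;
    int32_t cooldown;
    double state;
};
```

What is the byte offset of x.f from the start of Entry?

Descriptor: g at 0 (size 1, align 1) → ends 1; a at 1 (size 1, align 1) → ends 2; pad 6 to align 8 for e; e at 8 (size 8, align 8) → ends 16; f at 16 (size 4, align 4) → ends 20; d at 20 (size 1, align 1) → ends 21; tail pad 3 to reach multiple of 8; total 24 bytes, alignment 8
z at 0 (size 8, align 8) → ends 8
y at 8 (size 8, align 8) → ends 16
id at 16 (size 4, align 4) → ends 20
pad 4 to align 8 for target
target at 24 (size 104, align 8) → ends 128
x at 128 (size 24, align 8) → ends 152
within Descriptor: f at 16
128 + 16 = 144

144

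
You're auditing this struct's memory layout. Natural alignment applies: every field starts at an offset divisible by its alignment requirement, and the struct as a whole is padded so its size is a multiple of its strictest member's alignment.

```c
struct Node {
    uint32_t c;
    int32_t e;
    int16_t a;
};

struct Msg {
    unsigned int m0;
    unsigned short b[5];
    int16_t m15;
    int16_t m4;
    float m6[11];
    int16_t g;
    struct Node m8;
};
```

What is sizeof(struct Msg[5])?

Node: c at 0 (size 4, align 4) → ends 4; e at 4 (size 4, align 4) → ends 8; a at 8 (size 2, align 2) → ends 10; tail pad 2 to reach multiple of 4; total 12 bytes, alignment 4
m0 at 0 (size 4, align 4) → ends 4
b at 4 (size 10, align 2) → ends 14
m15 at 14 (size 2, align 2) → ends 16
m4 at 16 (size 2, align 2) → ends 18
pad 2 to align 4 for m6
m6 at 20 (size 44, align 4) → ends 64
g at 64 (size 2, align 2) → ends 66
pad 2 to align 4 for m8
m8 at 68 (size 12, align 4) → ends 80
total 80 bytes, alignment 4
array of 5: 5 × 80 = 400

400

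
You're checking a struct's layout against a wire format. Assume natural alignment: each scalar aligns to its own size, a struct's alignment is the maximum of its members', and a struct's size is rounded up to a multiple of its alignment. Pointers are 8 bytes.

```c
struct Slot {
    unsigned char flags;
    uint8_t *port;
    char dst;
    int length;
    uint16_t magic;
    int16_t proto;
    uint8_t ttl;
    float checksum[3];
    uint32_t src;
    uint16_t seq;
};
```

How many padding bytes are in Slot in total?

19

@0: flags [1B, align 1] → 1
+7 pad (align 8)
@8: port [8B, align 8] → 16
@16: dst [1B, align 1] → 17
+3 pad (align 4)
@20: length [4B, align 4] → 24
@24: magic [2B, align 2] → 26
@26: proto [2B, align 2] → 28
@28: ttl [1B, align 1] → 29
+3 pad (align 4)
@32: checksum [12B, align 4] → 44
@44: src [4B, align 4] → 48
@48: seq [2B, align 2] → 50
+6 tail pad (align 8)
size 56, align 8
data bytes 37, size 56 → padding 19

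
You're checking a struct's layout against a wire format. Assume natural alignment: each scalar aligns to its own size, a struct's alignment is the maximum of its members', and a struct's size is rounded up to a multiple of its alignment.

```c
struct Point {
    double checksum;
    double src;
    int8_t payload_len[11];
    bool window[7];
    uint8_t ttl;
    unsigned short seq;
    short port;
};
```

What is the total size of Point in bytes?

40 bytes

0..8  checksum  (8B, 8-aligned)
8..16  src  (8B, 8-aligned)
16..27  payload_len  (11B, 1-aligned)
27..34  window  (7B, 1-aligned)
34..35  ttl  (1B, 1-aligned)
35..36  -- padding (1B)
36..38  seq  (2B, 2-aligned)
38..40  port  (2B, 2-aligned)
sizeof = 40, alignof = 8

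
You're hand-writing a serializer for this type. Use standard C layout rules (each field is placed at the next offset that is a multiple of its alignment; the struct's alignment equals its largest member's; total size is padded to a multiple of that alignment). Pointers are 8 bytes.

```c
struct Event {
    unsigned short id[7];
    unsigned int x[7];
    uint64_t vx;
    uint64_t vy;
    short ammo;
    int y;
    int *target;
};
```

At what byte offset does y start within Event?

@0: id [14B, align 2] → 14
+2 pad (align 4)
@16: x [28B, align 4] → 44
+4 pad (align 8)
@48: vx [8B, align 8] → 56
@56: vy [8B, align 8] → 64
@64: ammo [2B, align 2] → 66
+2 pad (align 4)
@68: y [4B, align 4] → 72

68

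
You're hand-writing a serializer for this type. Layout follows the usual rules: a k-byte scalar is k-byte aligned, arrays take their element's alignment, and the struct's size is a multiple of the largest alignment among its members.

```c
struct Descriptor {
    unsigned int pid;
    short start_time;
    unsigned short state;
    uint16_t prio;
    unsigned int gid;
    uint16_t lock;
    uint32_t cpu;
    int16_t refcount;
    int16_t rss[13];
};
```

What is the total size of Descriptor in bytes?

52

pid at 0 (size 4, align 4) → ends 4
start_time at 4 (size 2, align 2) → ends 6
state at 6 (size 2, align 2) → ends 8
prio at 8 (size 2, align 2) → ends 10
pad 2 to align 4 for gid
gid at 12 (size 4, align 4) → ends 16
lock at 16 (size 2, align 2) → ends 18
pad 2 to align 4 for cpu
cpu at 20 (size 4, align 4) → ends 24
refcount at 24 (size 2, align 2) → ends 26
rss at 26 (size 26, align 2) → ends 52
total 52 bytes, alignment 4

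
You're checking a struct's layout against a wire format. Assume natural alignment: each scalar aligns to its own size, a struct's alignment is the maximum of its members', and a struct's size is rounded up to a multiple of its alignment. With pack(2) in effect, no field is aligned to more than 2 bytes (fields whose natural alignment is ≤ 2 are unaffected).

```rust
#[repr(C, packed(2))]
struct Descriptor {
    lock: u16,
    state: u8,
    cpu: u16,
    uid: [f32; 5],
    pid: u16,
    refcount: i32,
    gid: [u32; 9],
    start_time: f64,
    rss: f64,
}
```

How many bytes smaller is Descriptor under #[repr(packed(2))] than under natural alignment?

natural layout:
  @0: lock [2B, align 2] → 2
  @2: state [1B, align 1] → 3
  +1 pad (align 2)
  @4: cpu [2B, align 2] → 6
  +2 pad (align 4)
  @8: uid [20B, align 4] → 28
  @28: pid [2B, align 2] → 30
  +2 pad (align 4)
  @32: refcount [4B, align 4] → 36
  @36: gid [36B, align 4] → 72
  @72: start_time [8B, align 8] → 80
  @80: rss [8B, align 8] → 88
  size 88, align 8
packed(2) layout:
  @0: lock [2B, align 2] → 2
  @2: state [1B, align 1] → 3
  +1 pad (align 2)
  @4: cpu [2B, align 2] → 6
  @6: uid [20B, align 2] → 26
  @26: pid [2B, align 2] → 28
  @28: refcount [4B, align 2] → 32
  @32: gid [36B, align 2] → 68
  @68: start_time [8B, align 2] → 76
  @76: rss [8B, align 2] → 84
  size 84, align 2
88 − 84 = 4

4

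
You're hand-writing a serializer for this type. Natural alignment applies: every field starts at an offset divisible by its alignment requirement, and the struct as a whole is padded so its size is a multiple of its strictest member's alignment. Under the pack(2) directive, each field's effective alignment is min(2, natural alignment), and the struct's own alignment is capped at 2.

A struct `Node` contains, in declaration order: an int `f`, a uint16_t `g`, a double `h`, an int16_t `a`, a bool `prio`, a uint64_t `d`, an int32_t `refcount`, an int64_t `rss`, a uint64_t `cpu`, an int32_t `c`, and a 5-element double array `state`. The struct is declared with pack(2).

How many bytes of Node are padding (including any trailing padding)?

1

@0: f [4B, align 2] → 4
@4: g [2B, align 2] → 6
@6: h [8B, align 2] → 14
@14: a [2B, align 2] → 16
@16: prio [1B, align 1] → 17
+1 pad (align 2)
@18: d [8B, align 2] → 26
@26: refcount [4B, align 2] → 30
@30: rss [8B, align 2] → 38
@38: cpu [8B, align 2] → 46
@46: c [4B, align 2] → 50
@50: state [40B, align 2] → 90
size 90, align 2
data bytes 89, size 90 → padding 1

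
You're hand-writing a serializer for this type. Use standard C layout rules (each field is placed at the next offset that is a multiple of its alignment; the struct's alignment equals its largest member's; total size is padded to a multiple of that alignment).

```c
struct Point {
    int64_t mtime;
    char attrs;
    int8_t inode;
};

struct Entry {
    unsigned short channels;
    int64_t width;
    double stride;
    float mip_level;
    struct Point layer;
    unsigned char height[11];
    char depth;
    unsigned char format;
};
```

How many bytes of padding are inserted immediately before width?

6

Point: mtime at 0 (size 8, align 8) → ends 8; attrs at 8 (size 1, align 1) → ends 9; inode at 9 (size 1, align 1) → ends 10; tail pad 6 to reach multiple of 8; total 16 bytes, alignment 8
channels at 0 (size 2, align 2) → ends 2
pad 6 to align 8 for width
width at 8 (size 8, align 8) → ends 16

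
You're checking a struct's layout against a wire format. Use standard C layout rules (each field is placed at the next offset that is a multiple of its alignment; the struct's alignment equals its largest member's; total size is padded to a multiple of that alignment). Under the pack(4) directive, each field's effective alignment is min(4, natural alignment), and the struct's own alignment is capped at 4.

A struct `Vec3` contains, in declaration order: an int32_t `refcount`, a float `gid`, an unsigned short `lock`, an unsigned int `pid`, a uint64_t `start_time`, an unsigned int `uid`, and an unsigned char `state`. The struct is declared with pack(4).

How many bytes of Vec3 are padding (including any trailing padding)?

refcount at 0 (size 4, align 4) → ends 4
gid at 4 (size 4, align 4) → ends 8
lock at 8 (size 2, align 2) → ends 10
pad 2 to align 4 for pid
pid at 12 (size 4, align 4) → ends 16
start_time at 16 (size 8, align 4) → ends 24
uid at 24 (size 4, align 4) → ends 28
state at 28 (size 1, align 1) → ends 29
tail pad 3 to reach multiple of 4
total 32 bytes, alignment 4
data bytes 27, size 32 → padding 5

5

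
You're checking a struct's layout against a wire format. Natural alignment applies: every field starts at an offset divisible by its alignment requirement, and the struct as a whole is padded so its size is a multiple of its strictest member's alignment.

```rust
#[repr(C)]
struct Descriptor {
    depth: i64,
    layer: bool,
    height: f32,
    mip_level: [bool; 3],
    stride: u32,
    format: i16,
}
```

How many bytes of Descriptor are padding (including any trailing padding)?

10

depth at 0 (size 8, align 8) → ends 8
layer at 8 (size 1, align 1) → ends 9
pad 3 to align 4 for height
height at 12 (size 4, align 4) → ends 16
mip_level at 16 (size 3, align 1) → ends 19
pad 1 to align 4 for stride
stride at 20 (size 4, align 4) → ends 24
format at 24 (size 2, align 2) → ends 26
tail pad 6 to reach multiple of 8
total 32 bytes, alignment 8
data bytes 22, size 32 → padding 10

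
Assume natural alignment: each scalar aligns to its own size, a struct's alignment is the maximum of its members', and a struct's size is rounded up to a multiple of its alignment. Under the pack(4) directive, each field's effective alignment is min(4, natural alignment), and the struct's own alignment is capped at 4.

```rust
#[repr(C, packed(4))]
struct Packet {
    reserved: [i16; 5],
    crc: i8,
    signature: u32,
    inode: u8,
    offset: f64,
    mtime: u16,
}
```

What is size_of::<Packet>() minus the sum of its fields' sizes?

6

reserved at 0 (size 10, align 2) → ends 10
crc at 10 (size 1, align 1) → ends 11
pad 1 to align 4 for signature
signature at 12 (size 4, align 4) → ends 16
inode at 16 (size 1, align 1) → ends 17
pad 3 to align 4 for offset
offset at 20 (size 8, align 4) → ends 28
mtime at 28 (size 2, align 2) → ends 30
tail pad 2 to reach multiple of 4
total 32 bytes, alignment 4
data bytes 26, size 32 → padding 6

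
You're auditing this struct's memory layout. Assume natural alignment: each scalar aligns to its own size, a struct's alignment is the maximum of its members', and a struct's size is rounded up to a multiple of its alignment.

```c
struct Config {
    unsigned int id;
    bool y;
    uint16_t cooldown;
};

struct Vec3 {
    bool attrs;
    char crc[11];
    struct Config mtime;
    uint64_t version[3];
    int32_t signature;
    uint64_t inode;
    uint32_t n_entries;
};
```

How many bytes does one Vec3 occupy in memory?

Config: id at 0 (size 4, align 4) → ends 4; y at 4 (size 1, align 1) → ends 5; pad 1 to align 2 for cooldown; cooldown at 6 (size 2, align 2) → ends 8; total 8 bytes, alignment 4
attrs at 0 (size 1, align 1) → ends 1
crc at 1 (size 11, align 1) → ends 12
mtime at 12 (size 8, align 4) → ends 20
pad 4 to align 8 for version
version at 24 (size 24, align 8) → ends 48
signature at 48 (size 4, align 4) → ends 52
pad 4 to align 8 for inode
inode at 56 (size 8, align 8) → ends 64
n_entries at 64 (size 4, align 4) → ends 68
tail pad 4 to reach multiple of 8
total 72 bytes, alignment 8

72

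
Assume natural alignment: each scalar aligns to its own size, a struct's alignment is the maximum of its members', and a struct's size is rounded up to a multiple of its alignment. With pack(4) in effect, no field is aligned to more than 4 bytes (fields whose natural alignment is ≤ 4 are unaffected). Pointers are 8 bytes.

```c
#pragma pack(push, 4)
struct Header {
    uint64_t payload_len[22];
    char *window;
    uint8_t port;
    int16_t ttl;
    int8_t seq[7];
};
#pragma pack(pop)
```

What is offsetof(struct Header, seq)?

@0: payload_len [176B, align 4] → 176
@176: window [8B, align 4] → 184
@184: port [1B, align 1] → 185
+1 pad (align 2)
@186: ttl [2B, align 2] → 188
@188: seq [7B, align 1] → 195

188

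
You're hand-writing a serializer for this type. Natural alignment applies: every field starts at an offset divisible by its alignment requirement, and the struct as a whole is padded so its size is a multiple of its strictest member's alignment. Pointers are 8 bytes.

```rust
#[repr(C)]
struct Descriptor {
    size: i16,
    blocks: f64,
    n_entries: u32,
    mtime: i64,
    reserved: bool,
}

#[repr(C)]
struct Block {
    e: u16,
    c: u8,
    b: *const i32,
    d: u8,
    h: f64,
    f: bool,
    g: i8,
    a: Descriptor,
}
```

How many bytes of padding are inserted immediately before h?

Descriptor: size at 0 (size 2, align 2) → ends 2; pad 6 to align 8 for blocks; blocks at 8 (size 8, align 8) → ends 16; n_entries at 16 (size 4, align 4) → ends 20; pad 4 to align 8 for mtime; mtime at 24 (size 8, align 8) → ends 32; reserved at 32 (size 1, align 1) → ends 33; tail pad 7 to reach multiple of 8; total 40 bytes, alignment 8
e at 0 (size 2, align 2) → ends 2
c at 2 (size 1, align 1) → ends 3
pad 5 to align 8 for b
b at 8 (size 8, align 8) → ends 16
d at 16 (size 1, align 1) → ends 17
pad 7 to align 8 for h
h at 24 (size 8, align 8) → ends 32

7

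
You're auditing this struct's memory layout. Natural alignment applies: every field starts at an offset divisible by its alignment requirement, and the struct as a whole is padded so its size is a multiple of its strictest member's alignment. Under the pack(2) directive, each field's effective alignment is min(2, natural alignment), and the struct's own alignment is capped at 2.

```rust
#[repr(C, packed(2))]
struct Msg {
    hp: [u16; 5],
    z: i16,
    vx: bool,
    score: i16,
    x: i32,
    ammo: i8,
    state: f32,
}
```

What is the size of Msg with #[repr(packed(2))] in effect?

26

0..10  hp  (10B, 2-aligned)
10..12  z  (2B, 2-aligned)
12..13  vx  (1B, 1-aligned)
13..14  -- padding (1B)
14..16  score  (2B, 2-aligned)
16..20  x  (4B, 2-aligned)
20..21  ammo  (1B, 1-aligned)
21..22  -- padding (1B)
22..26  state  (4B, 2-aligned)
sizeof = 26, alignof = 2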